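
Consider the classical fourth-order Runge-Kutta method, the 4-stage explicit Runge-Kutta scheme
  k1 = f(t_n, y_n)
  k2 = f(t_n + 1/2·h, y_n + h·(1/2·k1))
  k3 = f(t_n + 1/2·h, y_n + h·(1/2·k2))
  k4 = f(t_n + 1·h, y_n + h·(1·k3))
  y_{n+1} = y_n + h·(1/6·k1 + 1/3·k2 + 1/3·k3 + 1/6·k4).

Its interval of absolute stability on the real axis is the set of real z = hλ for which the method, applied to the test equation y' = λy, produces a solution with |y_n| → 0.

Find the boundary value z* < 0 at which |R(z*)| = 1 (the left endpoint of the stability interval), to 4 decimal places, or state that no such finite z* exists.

z* = -2.7853.

On y'=λy, z=hλ:
  order 4, 4-stage ⇒ R(z)=1+z+z^2/2+z^3/6+z^4/24
  (e.g. R(-0.88)=0.41861, |R|=0.41861)

Solve |R(x)|<1 on ℝ⁻.
x=-0.88: |R|=0.4186
|R(-1.98)|=0.3269 |R(-1.86)|=0.2960 |R(-1.36)|=0.2881
Bisect:
  x_lo=-3.3350 |R|=2.1982  x_hi=-0.1428 |R|=0.8670
  mid=-1.73886 |R|=0.27761 →hi
  mid=-2.53691 |R|=0.68569 →hi
  mid=-2.93593 |R|=1.25190 →lo
  mid=-2.73642 |R|=0.92878 →hi
  mid=-2.83617 |R|=1.07946 →lo
  mid=-2.78630 |R|=1.00151 →lo
  mid=-2.76136 |R|=0.96451 →hi
  ...
  [-2.78532,-2.78513] ⇒ x*=-2.7853
So |R|<1 on (-2.7853, 0).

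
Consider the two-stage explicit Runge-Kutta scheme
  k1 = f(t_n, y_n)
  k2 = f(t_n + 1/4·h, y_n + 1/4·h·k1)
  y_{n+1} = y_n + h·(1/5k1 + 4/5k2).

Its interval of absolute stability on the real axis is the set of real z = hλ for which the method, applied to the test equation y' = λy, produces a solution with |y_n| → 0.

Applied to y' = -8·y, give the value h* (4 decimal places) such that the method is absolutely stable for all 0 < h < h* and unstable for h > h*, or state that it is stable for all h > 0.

Test eqn y'=λy, z=hλ:
  k1=λy_n ⇒ h·k1=z·y_n;  k2=λ(1+1/4z)y_n ⇒ h·k2=z(1+1/4z)y_n
  y_{n+1}/y_n = 1 + 1/5z + 4/5z(1+1/4z) = 1 + z + 1/5z²
  so R(z) = 1 + z + 1/5z².

Boundary: |R(x)|=1, x<0.
x=-1.03: |R|=0.1822
R=1: x+1/5x²=0 ⇒ x=−5=-5.0000; min R=1−1/(4·1/5)=-0.2500>−1
Confirm numerically:
  x=-4.719: |R|=0.73479 <1
  x=-4.338: |R|=0.42565 <1
  x=-3.884: |R|=0.13309 <1
  x=-5.220: |R|=1.22968 >1
  x=-5.216: |R|=1.22533 >1
  x=-5.096: |R|=1.09784 >1
Stable set (-5.0000, 0).

(-5.0000,0); λ=-8 ⇒ h* = (5)/8 = 0.6250.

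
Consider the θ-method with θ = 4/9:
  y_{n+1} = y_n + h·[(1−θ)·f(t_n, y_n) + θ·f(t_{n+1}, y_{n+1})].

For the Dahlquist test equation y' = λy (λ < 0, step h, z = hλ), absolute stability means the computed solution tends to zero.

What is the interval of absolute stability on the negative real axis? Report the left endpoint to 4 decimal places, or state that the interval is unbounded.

z∈(-18.0000,0).

On y'=λy, z=hλ:
  y_{n+1} = y_n + z·[5/9·y_n + 4/9·y_{n+1}] ⇒ (1 − 4/9z)y_{n+1} = (1 + 5/9z)y_n
  so R(z) = (1 + 5/9z)/(1 − 4/9z).

Need |R(x)|<1, x<0.
x=-1.61: |R|=0.0615
R=−1: 1+5/9x = −1+4/9x ⇒ -1/9x=2 ⇒ x=2/(-1/9)=-18.0000
Confirm numerically:
  x=-12.255: |R|=0.90098 <1
  x=-11.389: |R|=0.87882 <1
  x=-9.960: |R|=0.83538 <1
  x=-18.542: |R|=1.00652 >1
  x=-18.213: |R|=1.00260 >1
  x=-18.108: |R|=1.00133 >1
Stable set (-18.0000, 0).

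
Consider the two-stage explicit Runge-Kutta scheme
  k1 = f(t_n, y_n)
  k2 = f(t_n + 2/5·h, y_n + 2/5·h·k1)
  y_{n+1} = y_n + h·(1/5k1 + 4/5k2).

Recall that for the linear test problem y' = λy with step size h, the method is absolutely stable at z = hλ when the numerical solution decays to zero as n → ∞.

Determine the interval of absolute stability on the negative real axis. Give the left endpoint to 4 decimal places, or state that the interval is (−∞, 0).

With y'=λy (z=hλ):
  k1=λy_n ⇒ h·k1=z·y_n;  k2=λ(1+2/5z)y_n ⇒ h·k2=z(1+2/5z)y_n
  y_{n+1}/y_n = 1 + 1/5z + 4/5z(1+2/5z) = 1 + z + 8/25z²
  R(z) = 1 + z + 8/25z².

Find x<0 with |R(x)|<1.
x=-1.46: |R|=0.2221
R=1: x+8/25x²=0 ⇒ x=−25/8=-3.1250; min R=1−1/(4·8/25)=0.2188>−1
Confirm numerically:
  x=-2.902: |R|=0.79291 <1
  x=-2.212: |R|=0.35374 <1
  x=-1.654: |R|=0.22143 <1
  x=-1.651: |R|=0.22126 <1
  x=-3.583: |R|=1.52512 >1
  x=-3.458: |R|=1.36848 >1
Interval (-3.1250, 0).

(-3.1250, 0).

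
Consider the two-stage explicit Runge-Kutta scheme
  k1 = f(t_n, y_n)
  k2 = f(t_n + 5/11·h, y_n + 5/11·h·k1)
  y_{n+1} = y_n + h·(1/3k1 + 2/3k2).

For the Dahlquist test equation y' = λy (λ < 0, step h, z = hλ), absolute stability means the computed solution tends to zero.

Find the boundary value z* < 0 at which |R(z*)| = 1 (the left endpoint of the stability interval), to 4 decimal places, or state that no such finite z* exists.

Set f=λy, z=hλ:
  k1=λy_n ⇒ h·k1=z·y_n;  k2=λ(1+5/11z)y_n ⇒ h·k2=z(1+5/11z)y_n
  y_{n+1}/y_n = 1 + 1/3z + 2/3z(1+5/11z) = 1 + z + 10/33z²
  Hence R(z) = 1 + z + 10/33z².

Need |R(x)|<1, x<0.
x=-1.55: |R|=0.1780
R=1: x+10/33x²=0 ⇒ x=−33/10=-3.3000; min R=1−1/(4·10/33)=0.1750>−1
Confirm numerically:
  x=-2.616: |R|=0.45777 <1
  x=-2.156: |R|=0.25259 <1
  x=-1.880: |R|=0.19103 <1
  x=-1.482: |R|=0.18355 <1
  x=-3.467: |R|=1.17545 >1
  x=-3.412: |R|=1.11580 >1
Stable set (-3.3000, 0).

left endpoint -3.3000.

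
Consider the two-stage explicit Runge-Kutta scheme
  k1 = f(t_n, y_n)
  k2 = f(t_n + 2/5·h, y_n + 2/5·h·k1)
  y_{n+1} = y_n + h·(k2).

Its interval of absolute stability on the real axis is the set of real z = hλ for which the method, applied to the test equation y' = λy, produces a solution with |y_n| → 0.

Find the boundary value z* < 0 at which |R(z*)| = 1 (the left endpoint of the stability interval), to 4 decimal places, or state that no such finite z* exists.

Test eqn y'=λy, z=hλ:
  k1=λy_n ⇒ h·k1=z·y_n;  k2=λ(1+2/5z)y_n ⇒ h·k2=z(1+2/5z)y_n
  y_{n+1}/y_n = 1 + z(1+2/5z) = 1 + z + 2/5z²
  so R(z) = 1 + z + 2/5z².

Solve |R(x)|<1 on ℝ⁻.
x=-1.61: |R|=0.4268
R=1: x+2/5x²=0 ⇒ x=−5/2=-2.5000; min R=1−1/(4·2/5)=0.3750>−1
Confirm numerically:
  x=-2.055: |R|=0.63421 <1
  x=-1.710: |R|=0.45964 <1
  x=-1.341: |R|=0.37831 <1
  x=-3.059: |R|=1.68399 >1
  x=-3.037: |R|=1.65235 >1
Stable set (-2.5000, 0).

left endpoint -2.5000.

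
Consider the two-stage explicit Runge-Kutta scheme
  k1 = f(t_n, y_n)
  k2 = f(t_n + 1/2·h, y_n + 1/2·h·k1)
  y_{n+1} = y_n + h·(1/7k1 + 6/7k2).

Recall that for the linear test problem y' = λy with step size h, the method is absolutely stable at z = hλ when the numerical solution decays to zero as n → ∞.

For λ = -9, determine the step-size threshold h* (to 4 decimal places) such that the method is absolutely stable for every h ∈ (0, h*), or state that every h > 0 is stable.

With y'=λy (z=hλ):
  k1=λy_n ⇒ h·k1=z·y_n;  k2=λ(1+1/2z)y_n ⇒ h·k2=z(1+1/2z)y_n
  y_{n+1}/y_n = 1 + 1/7z + 6/7z(1+1/2z) = 1 + z + 3/7z²
  ⇒ R(z) = 1 + z + 3/7z².

Find x<0 with |R(x)|<1.
x=-1.68: |R|=0.5296
R=1: x+3/7x²=0 ⇒ x=−7/3=-2.3333; min R=1−1/(4·3/7)=0.4167>−1
Confirm numerically:
  x=-2.019: |R|=0.72801 <1
  x=-1.069: |R|=0.42075 <1
  x=-0.992: |R|=0.42974 <1
  x=-2.890: |R|=1.68947 >1
  x=-2.712: |R|=1.44012 >1
  x=-2.600: |R|=1.29714 >1
So |R|<1 on (-2.3333, 0).

(-2.3333,0); λ=-9 ⇒ h* = (7/3)/9 = 0.2593.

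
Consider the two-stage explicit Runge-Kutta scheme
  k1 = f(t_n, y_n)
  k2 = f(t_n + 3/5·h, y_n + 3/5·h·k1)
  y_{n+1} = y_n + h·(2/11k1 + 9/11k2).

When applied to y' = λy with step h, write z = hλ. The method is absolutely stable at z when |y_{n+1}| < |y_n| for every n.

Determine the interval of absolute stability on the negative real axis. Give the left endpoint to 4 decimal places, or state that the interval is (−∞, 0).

Test eqn y'=λy, z=hλ:
  k1=λy_n ⇒ h·k1=z·y_n;  k2=λ(1+3/5z)y_n ⇒ h·k2=z(1+3/5z)y_n
  y_{n+1}/y_n = 1 + 2/11z + 9/11z(1+3/5z) = 1 + z + 27/55z²
  R(z) = 1 + z + 27/55z².

Boundary: |R(x)|=1, x<0.
x=-0.83: |R|=0.5082
R=1: x+27/55x²=0 ⇒ x=−55/27=-2.0370; min R=1−1/(4·27/55)=0.4907>−1
Confirm numerically:
  x=-1.584: |R|=0.64772 <1
  x=-1.110: |R|=0.49485 <1
  x=-0.955: |R|=0.49272 <1
  x=-2.572: |R|=1.67545 >1
  x=-2.498: |R|=1.56527 >1
Interval (-2.0370, 0).

(-2.0370, 0).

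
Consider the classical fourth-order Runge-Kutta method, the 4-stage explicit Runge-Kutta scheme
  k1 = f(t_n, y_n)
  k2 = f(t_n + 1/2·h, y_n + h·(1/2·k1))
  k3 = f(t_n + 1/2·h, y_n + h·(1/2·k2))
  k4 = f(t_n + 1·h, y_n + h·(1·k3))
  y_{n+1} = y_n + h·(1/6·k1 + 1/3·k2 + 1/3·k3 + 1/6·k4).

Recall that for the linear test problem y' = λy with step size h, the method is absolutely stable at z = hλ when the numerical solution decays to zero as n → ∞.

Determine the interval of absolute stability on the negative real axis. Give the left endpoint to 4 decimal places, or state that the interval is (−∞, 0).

(-2.7853, 0).

Test eqn y'=λy, z=hλ:
  order 4, 4-stage ⇒ R(z)=1+z+z^2/2+z^3/6+z^4/24
  (e.g. R(-1.08)=0.34994, |R|=0.34994)

Boundary: |R(x)|=1, x<0.
x=-1.08: |R|=0.3499
|R(-2.6)|=0.7547 |R(-2.38)|=0.5422 |R(-2.05)|=0.3513
Bisect:
  x_lo=-3.4645 |R|=2.6092  x_hi=-0.1615 |R|=0.8509
  mid=-1.81301 |R|=0.28745 →hi
  mid=-2.63878 |R|=0.80066 →hi
  mid=-3.05166 |R|=1.48170 →lo
  mid=-2.84522 |R|=1.09417 →lo
  mid=-2.74200 |R|=0.93666 →hi
  mid=-2.79361 |R|=1.01261 →lo
  mid=-2.76780 |R|=0.97395 →hi
  mid=-2.78071 |R|=0.99310 →hi
  ...
  [-2.78534,-2.78514] ⇒ x*=-2.7853
So |R|<1 on (-2.7853, 0).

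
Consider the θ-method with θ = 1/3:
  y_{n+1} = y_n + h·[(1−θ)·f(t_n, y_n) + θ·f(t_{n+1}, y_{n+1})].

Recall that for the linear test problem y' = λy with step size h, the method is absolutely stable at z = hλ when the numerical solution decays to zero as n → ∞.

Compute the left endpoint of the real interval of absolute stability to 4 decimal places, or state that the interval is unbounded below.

z* = -6.0000.

With y'=λy (z=hλ):
  y_{n+1} = y_n + z·[2/3·y_n + 1/3·y_{n+1}] ⇒ (1 − 1/3z)y_{n+1} = (1 + 2/3z)y_n
  Hence R(z) = (1 + 2/3z)/(1 − 1/3z).

Need |R(x)|<1, x<0.
x=-1.75: |R|=0.1053
R=−1: 1+2/3x = −1+1/3x ⇒ -1/3x=2 ⇒ x=2/(-1/3)=-6.0000
Confirm numerically:
  x=-3.743: |R|=0.66528 <1
  x=-3.291: |R|=0.56938 <1
  x=-2.982: |R|=0.49549 <1
  x=-6.560: |R|=1.05858 >1
  x=-6.389: |R|=1.04143 >1
  x=-6.126: |R|=1.01381 >1
Stable set (-6.0000, 0).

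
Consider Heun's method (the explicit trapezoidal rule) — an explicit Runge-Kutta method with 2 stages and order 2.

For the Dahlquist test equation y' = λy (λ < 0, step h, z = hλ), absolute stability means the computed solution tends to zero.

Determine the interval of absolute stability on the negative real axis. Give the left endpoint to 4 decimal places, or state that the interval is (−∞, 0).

With y'=λy (z=hλ):
  order 2, 2-stage ⇒ R(z)=1+z+z^2/2
  (e.g. R(-1.05)=0.50125, |R|=0.50125)

Boundary: |R(x)|=1, x<0.
x=-1.05: |R|=0.5012
|R(-2.39)|=1.4661 |R(-2.08)|=1.0832 |R(-0.99)|=0.5000
Bisect:
  x_lo=-2.5032 |R|=1.6298  x_hi=-0.2675 |R|=0.7683
  mid=-1.38532 |R|=0.57424 →hi
  mid=-1.94425 |R|=0.94581 →hi
  mid=-2.22372 |R|=1.24874 →lo
  mid=-2.08398 |R|=1.08751 →lo
  mid=-2.01412 |R|=1.01422 →lo
  mid=-1.97919 |R|=0.97940 →hi
  mid=-1.99665 |R|=0.99666 →hi
  mid=-2.00539 |R|=1.00540 →lo
  mid=-2.00102 |R|=1.00102 →lo
  ...
  [-2.00006,-1.99993] ⇒ x*=-2.0000
Interval (-2.0000, 0).

z∈(-2.0000,0).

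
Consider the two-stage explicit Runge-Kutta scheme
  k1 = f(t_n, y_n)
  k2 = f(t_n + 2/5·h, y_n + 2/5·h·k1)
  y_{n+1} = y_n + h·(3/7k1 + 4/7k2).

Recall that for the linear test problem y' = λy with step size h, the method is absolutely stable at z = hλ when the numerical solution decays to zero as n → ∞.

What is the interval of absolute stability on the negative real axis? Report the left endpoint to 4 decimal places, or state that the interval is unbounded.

On y'=λy, z=hλ:
  k1=λy_n ⇒ h·k1=z·y_n;  k2=λ(1+2/5z)y_n ⇒ h·k2=z(1+2/5z)y_n
  y_{n+1}/y_n = 1 + 3/7z + 4/7z(1+2/5z) = 1 + z + 8/35z²
  so R(z) = 1 + z + 8/35z².

Find x<0 with |R(x)|<1.
x=-1.52: |R|=0.0081
R=1: x+8/35x²=0 ⇒ x=−35/8=-4.3750; min R=1−1/(4·8/35)=-0.0938>−1
Confirm numerically:
  x=-3.327: |R|=0.20304 <1
  x=-1.859: |R|=0.06908 <1
  x=-1.851: |R|=0.06787 <1
  x=-4.561: |R|=1.19391 >1
  x=-4.557: |R|=1.18957 >1
  x=-4.437: |R|=1.06288 >1
Interval (-4.3750, 0).

(-4.3750, 0).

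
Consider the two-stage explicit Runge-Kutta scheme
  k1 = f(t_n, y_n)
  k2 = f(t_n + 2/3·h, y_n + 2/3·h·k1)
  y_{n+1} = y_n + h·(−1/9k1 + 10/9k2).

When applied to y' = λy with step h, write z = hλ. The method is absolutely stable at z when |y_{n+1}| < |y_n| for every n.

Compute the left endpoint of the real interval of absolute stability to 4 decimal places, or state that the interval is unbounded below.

z* = -1.3500.

Test eqn y'=λy, z=hλ:
  k1=λy_n ⇒ h·k1=z·y_n;  k2=λ(1+2/3z)y_n ⇒ h·k2=z(1+2/3z)y_n
  y_{n+1}/y_n = 1 − 1/9z + 10/9z(1+2/3z) = 1 + z + 20/27z²
  R(z) = 1 + z + 20/27z².

Find x<0 with |R(x)|<1.
x=-0.51: |R|=0.6827
R=1: x+20/27x²=0 ⇒ x=−27/20=-1.3500; min R=1−1/(4·20/27)=0.6625>−1
Confirm numerically:
  x=-1.099: |R|=0.79567 <1
  x=-0.701: |R|=0.66300 <1
  x=-0.678: |R|=0.66251 <1
  x=-1.883: |R|=1.74344 >1
  x=-1.709: |R|=1.45447 >1
  x=-1.406: |R|=1.05832 >1
Interval (-1.3500, 0).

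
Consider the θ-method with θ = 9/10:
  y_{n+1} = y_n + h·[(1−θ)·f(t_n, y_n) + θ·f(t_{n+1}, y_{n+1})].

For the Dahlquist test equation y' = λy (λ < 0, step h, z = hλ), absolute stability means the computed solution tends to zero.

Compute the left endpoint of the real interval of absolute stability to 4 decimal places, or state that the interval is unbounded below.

unbounded; (−∞, 0).

With y'=λy (z=hλ):
  y_{n+1} = y_n + z·[1/10·y_n + 9/10·y_{n+1}] ⇒ (1 − 9/10z)y_{n+1} = (1 + 1/10z)y_n
  R(z) = (1 + 1/10z)/(1 − 9/10z).

Need |R(x)|<1, x<0.
x=-1.63: |R|=0.3393
x=-2: |R|=0.2857
x=-10: |R|=0.0000
x=-100: |R|=0.0989
θ=9/10≥1/2 ⇒ |1+1/10x|<|1−9/10x| ∀x<0 ⇒ interval (−∞,0).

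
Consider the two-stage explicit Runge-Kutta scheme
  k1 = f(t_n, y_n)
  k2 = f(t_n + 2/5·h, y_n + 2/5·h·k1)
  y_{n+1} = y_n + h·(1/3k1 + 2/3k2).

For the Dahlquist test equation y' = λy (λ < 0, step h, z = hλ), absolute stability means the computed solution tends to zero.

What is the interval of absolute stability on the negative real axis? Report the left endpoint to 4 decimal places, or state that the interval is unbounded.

With y'=λy (z=hλ):
  k1=λy_n ⇒ h·k1=z·y_n;  k2=λ(1+2/5z)y_n ⇒ h·k2=z(1+2/5z)y_n
  y_{n+1}/y_n = 1 + 1/3z + 2/3z(1+2/5z) = 1 + z + 4/15z²
  so R(z) = 1 + z + 4/15z².

Need |R(x)|<1, x<0.
x=-1.75: |R|=0.0667
R=1: x+4/15x²=0 ⇒ x=−15/4=-3.7500; min R=1−1/(4·4/15)=0.0625>−1
Confirm numerically:
  x=-3.523: |R|=0.78674 <1
  x=-2.684: |R|=0.23703 <1
  x=-1.509: |R|=0.09822 <1
  x=-4.317: |R|=1.65273 >1
  x=-4.016: |R|=1.28487 >1
Stable set (-3.7500, 0).

z∈(-3.7500,0).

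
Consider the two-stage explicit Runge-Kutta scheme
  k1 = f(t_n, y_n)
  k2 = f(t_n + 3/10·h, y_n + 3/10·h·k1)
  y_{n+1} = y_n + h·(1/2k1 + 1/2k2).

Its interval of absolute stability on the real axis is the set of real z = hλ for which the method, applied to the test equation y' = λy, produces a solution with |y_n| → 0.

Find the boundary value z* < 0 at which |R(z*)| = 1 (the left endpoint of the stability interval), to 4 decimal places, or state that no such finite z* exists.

z* = -6.6667.

With y'=λy (z=hλ):
  k1=λy_n ⇒ h·k1=z·y_n;  k2=λ(1+3/10z)y_n ⇒ h·k2=z(1+3/10z)y_n
  y_{n+1}/y_n = 1 + 1/2z + 1/2z(1+3/10z) = 1 + z + 3/20z²
  ⇒ R(z) = 1 + z + 3/20z².

Find x<0 with |R(x)|<1.
x=-1.4: |R|=0.1060
R=1: x+3/20x²=0 ⇒ x=−20/3=-6.6667; min R=1−1/(4·3/20)=-0.6667>−1
Confirm numerically:
  x=-5.074: |R|=0.21218 <1
  x=-3.577: |R|=0.65776 <1
  x=-2.910: |R|=0.63979 <1
  x=-7.233: |R|=1.61444 >1
  x=-6.997: |R|=1.34670 >1
Stable set (-6.6667, 0).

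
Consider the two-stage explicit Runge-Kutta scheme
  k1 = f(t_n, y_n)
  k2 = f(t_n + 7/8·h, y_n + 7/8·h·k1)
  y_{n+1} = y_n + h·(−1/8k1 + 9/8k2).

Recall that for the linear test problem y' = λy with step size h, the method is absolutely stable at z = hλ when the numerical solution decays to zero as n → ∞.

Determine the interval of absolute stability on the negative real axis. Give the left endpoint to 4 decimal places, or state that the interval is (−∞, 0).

With y'=λy (z=hλ):
  k1=λy_n ⇒ h·k1=z·y_n;  k2=λ(1+7/8z)y_n ⇒ h·k2=z(1+7/8z)y_n
  y_{n+1}/y_n = 1 − 1/8z + 9/8z(1+7/8z) = 1 + z + 63/64z²
  R(z) = 1 + z + 63/64z².

Solve |R(x)|<1 on ℝ⁻.
x=-0.51: |R|=0.7460
R=1: x+63/64x²=0 ⇒ x=−64/63=-1.0159; min R=1−1/(4·63/64)=0.7460>−1
Confirm numerically:
  x=-0.920: |R|=0.91318 <1
  x=-0.777: |R|=0.81730 <1
  x=-0.681: |R|=0.77551 <1
  x=-1.612: |R|=1.94594 >1
  x=-1.591: |R|=1.90073 >1
  x=-1.393: |R|=1.51713 >1
Stable set (-1.0159, 0).

(-1.0159, 0).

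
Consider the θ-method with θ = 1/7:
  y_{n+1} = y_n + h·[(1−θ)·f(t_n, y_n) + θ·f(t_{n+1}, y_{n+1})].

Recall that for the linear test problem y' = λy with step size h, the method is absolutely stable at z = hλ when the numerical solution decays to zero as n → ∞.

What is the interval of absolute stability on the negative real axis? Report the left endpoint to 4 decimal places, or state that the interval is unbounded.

With y'=λy (z=hλ):
  y_{n+1} = y_n + z·[6/7·y_n + 1/7·y_{n+1}] ⇒ (1 − 1/7z)y_{n+1} = (1 + 6/7z)y_n
  so R(z) = (1 + 6/7z)/(1 − 1/7z).

Find x<0 with |R(x)|<1.
x=-1.53: |R|=0.2556
R=−1: 1+6/7x = −1+1/7x ⇒ -5/7x=2 ⇒ x=2/(-5/7)=-2.8000
Confirm numerically:
  x=-2.433: |R|=0.80547 <1
  x=-1.783: |R|=0.42104 <1
  x=-1.179: |R|=0.00905 <1
  x=-3.392: |R|=1.28483 >1
  x=-2.884: |R|=1.04249 >1
  x=-2.881: |R|=1.04099 >1
Stable set (-2.8000, 0).

(-2.8000, 0).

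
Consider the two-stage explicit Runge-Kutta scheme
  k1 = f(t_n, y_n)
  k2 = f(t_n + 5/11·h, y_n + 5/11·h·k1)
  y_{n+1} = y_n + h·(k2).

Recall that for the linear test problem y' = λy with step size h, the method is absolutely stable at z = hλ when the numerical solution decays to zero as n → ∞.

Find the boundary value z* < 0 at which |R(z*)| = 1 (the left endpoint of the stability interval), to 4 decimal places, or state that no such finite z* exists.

With y'=λy (z=hλ):
  k1=λy_n ⇒ h·k1=z·y_n;  k2=λ(1+5/11z)y_n ⇒ h·k2=z(1+5/11z)y_n
  y_{n+1}/y_n = 1 + z(1+5/11z) = 1 + z + 5/11z²
  Hence R(z) = 1 + z + 5/11z².

Find x<0 with |R(x)|<1.
x=-1.19: |R|=0.4537
R=1: x+5/11x²=0 ⇒ x=−11/5=-2.2000; min R=1−1/(4·5/11)=0.4500>−1
Confirm numerically:
  x=-2.173: |R|=0.97333 <1
  x=-1.889: |R|=0.73296 <1
  x=-1.340: |R|=0.47618 <1
  x=-2.556: |R|=1.41361 >1
  x=-2.277: |R|=1.07969 >1
Interval (-2.2000, 0).

z* = -2.2000.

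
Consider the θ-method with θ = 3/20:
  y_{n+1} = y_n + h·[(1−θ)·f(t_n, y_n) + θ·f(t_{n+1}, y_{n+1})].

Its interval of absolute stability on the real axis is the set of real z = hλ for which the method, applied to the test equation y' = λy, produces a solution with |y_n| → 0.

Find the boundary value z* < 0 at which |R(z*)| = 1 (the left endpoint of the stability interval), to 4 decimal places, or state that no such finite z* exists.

z* = -2.8571.

Test eqn y'=λy, z=hλ:
  y_{n+1} = y_n + z·[17/20·y_n + 3/20·y_{n+1}] ⇒ (1 − 3/20z)y_{n+1} = (1 + 17/20z)y_n
  Hence R(z) = (1 + 17/20z)/(1 − 3/20z).

Solve |R(x)|<1 on ℝ⁻.
x=-0.77: |R|=0.3097
R=−1: 1+17/20x = −1+3/20x ⇒ -7/10x=2 ⇒ x=2/(-7/10)=-2.8571
Confirm numerically:
  x=-1.807: |R|=0.42166 <1
  x=-1.655: |R|=0.32586 <1
  x=-1.546: |R|=0.25497 <1
  x=-3.245: |R|=1.18261 >1
  x=-2.971: |R|=1.05513 >1
Interval (-2.8571, 0).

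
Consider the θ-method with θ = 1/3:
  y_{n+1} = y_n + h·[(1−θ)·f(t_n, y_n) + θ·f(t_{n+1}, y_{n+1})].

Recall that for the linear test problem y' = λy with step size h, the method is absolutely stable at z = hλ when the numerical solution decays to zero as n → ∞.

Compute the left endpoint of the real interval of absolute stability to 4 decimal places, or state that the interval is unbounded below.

Set f=λy, z=hλ:
  y_{n+1} = y_n + z·[2/3·y_n + 1/3·y_{n+1}] ⇒ (1 − 1/3z)y_{n+1} = (1 + 2/3z)y_n
  R(z) = (1 + 2/3z)/(1 − 1/3z).

Solve |R(x)|<1 on ℝ⁻.
x=-0.55: |R|=0.5352
R=−1: 1+2/3x = −1+1/3x ⇒ -1/3x=2 ⇒ x=2/(-1/3)=-6.0000
Confirm numerically:
  x=-4.786: |R|=0.84408 <1
  x=-3.196: |R|=0.54745 <1
  x=-2.468: |R|=0.35406 <1
  x=-6.514: |R|=1.05403 >1
  x=-6.168: |R|=1.01832 >1
Interval (-6.0000, 0).

left endpoint -6.0000.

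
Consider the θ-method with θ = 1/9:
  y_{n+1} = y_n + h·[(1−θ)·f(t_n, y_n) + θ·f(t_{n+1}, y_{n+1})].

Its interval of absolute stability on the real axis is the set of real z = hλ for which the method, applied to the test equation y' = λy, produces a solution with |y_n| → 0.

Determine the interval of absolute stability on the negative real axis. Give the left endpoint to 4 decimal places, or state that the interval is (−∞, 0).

With y'=λy (z=hλ):
  y_{n+1} = y_n + z·[8/9·y_n + 1/9·y_{n+1}] ⇒ (1 − 1/9z)y_{n+1} = (1 + 8/9z)y_n
  so R(z) = (1 + 8/9z)/(1 − 1/9z).

Solve |R(x)|<1 on ℝ⁻.
x=-0.44: |R|=0.5805
R=−1: 1+8/9x = −1+1/9x ⇒ -7/9x=2 ⇒ x=2/(-7/9)=-2.5714
Confirm numerically:
  x=-2.109: |R|=0.70861 <1
  x=-1.666: |R|=0.40578 <1
  x=-1.343: |R|=0.16862 <1
  x=-1.261: |R|=0.10603 <1
  x=-3.139: |R|=1.32729 >1
  x=-3.016: |R|=1.25899 >1
  x=-2.711: |R|=1.08343 >1
Stable set (-2.5714, 0).

(-2.5714, 0).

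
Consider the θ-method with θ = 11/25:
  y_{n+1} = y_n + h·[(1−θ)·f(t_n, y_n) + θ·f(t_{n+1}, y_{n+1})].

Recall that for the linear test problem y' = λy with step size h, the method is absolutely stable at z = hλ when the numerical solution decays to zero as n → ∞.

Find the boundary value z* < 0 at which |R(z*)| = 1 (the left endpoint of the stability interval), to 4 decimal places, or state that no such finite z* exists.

Set f=λy, z=hλ:
  y_{n+1} = y_n + z·[14/25·y_n + 11/25·y_{n+1}] ⇒ (1 − 11/25z)y_{n+1} = (1 + 14/25z)y_n
  ⇒ R(z) = (1 + 14/25z)/(1 − 11/25z).

Find x<0 with |R(x)|<1.
x=-0.96: |R|=0.3251
R=−1: 1+14/25x = −1+11/25x ⇒ -3/25x=2 ⇒ x=2/(-3/25)=-16.6667
Confirm numerically:
  x=-15.308: |R|=0.97892 <1
  x=-14.010: |R|=0.95550 <1
  x=-10.642: |R|=0.87277 <1
  x=-7.856: |R|=0.76276 <1
  x=-17.025: |R|=1.00506 >1
  x=-16.982: |R|=1.00447 >1
Interval (-16.6667, 0).

z* = -16.6667.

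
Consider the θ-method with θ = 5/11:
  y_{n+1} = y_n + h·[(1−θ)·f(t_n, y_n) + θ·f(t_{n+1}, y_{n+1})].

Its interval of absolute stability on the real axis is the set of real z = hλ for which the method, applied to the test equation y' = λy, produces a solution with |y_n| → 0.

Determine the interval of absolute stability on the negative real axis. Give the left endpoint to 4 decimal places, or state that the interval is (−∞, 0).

On y'=λy, z=hλ:
  y_{n+1} = y_n + z·[6/11·y_n + 5/11·y_{n+1}] ⇒ (1 − 5/11z)y_{n+1} = (1 + 6/11z)y_n
  so R(z) = (1 + 6/11z)/(1 − 5/11z).

Find x<0 with |R(x)|<1.
x=-1.53: |R|=0.0976
R=−1: 1+6/11x = −1+5/11x ⇒ -1/11x=2 ⇒ x=2/(-1/11)=-22.0000
Confirm numerically:
  x=-21.247: |R|=0.99358 <1
  x=-19.918: |R|=0.98117 <1
  x=-13.644: |R|=0.89452 <1
  x=-22.322: |R|=1.00263 >1
  x=-22.266: |R|=1.00217 >1
  x=-22.254: |R|=1.00208 >1
Interval (-22.0000, 0).

z∈(-22.0000,0).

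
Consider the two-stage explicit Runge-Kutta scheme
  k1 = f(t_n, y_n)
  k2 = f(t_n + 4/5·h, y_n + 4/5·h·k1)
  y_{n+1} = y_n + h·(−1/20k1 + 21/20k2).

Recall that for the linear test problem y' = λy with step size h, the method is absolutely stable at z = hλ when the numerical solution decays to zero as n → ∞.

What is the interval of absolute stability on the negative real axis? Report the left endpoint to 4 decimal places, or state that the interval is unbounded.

(-1.1905, 0).

Set f=λy, z=hλ:
  k1=λy_n ⇒ h·k1=z·y_n;  k2=λ(1+4/5z)y_n ⇒ h·k2=z(1+4/5z)y_n
  y_{n+1}/y_n = 1 − 1/20z + 21/20z(1+4/5z) = 1 + z + 21/25z²
  ⇒ R(z) = 1 + z + 21/25z².

Need |R(x)|<1, x<0.
x=-0.35: |R|=0.7529
R=1: x+21/25x²=0 ⇒ x=−25/21=-1.1905; min R=1−1/(4·21/25)=0.7024>−1
Confirm numerically:
  x=-0.993: |R|=0.83528 <1
  x=-0.874: |R|=0.76766 <1
  x=-0.641: |R|=0.70414 <1
  x=-1.554: |R|=1.47453 >1
  x=-1.348: |R|=1.17837 >1
Interval (-1.1905, 0).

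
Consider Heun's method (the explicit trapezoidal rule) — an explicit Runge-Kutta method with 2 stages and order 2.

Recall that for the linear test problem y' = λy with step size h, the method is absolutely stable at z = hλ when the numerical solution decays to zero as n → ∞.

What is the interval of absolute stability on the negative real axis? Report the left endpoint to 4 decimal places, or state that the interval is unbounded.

With y'=λy (z=hλ):
  order 2, 2-stage ⇒ R(z)=1+z+z^2/2
  (e.g. R(-1.47)=0.61045, |R|=0.61045)

Solve |R(x)|<1 on ℝ⁻.
x=-1.47: |R|=0.6104
|R(-1.73)|=0.7664 |R(-0.53)|=0.6104
Bisect:
  x_lo=-2.4077 |R|=1.4909  x_hi=-0.1465 |R|=0.8642
  mid=-1.27712 |R|=0.53840 →hi
  mid=-1.84243 |R|=0.85484 →hi
  mid=-2.12508 |R|=1.13290 →lo
  mid=-1.98375 |R|=0.98389 →hi
  mid=-2.05442 |R|=1.05590 →lo
  mid=-2.01909 |R|=1.01927 →lo
  mid=-2.00142 |R|=1.00142 →lo
  mid=-1.99259 |R|=0.99262 →hi
  ...
  [-2.00004,-1.99990] ⇒ x*=-2.0000
Interval (-2.0000, 0).

(-2.0000, 0).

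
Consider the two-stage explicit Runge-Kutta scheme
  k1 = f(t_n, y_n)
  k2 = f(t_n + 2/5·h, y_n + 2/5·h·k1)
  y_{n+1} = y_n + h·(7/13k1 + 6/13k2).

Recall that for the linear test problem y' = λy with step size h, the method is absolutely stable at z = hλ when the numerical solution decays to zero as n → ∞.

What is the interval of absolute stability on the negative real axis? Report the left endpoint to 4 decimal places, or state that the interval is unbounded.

With y'=λy (z=hλ):
  k1=λy_n ⇒ h·k1=z·y_n;  k2=λ(1+2/5z)y_n ⇒ h·k2=z(1+2/5z)y_n
  y_{n+1}/y_n = 1 + 7/13z + 6/13z(1+2/5z) = 1 + z + 12/65z²
  Hence R(z) = 1 + z + 12/65z².

Boundary: |R(x)|=1, x<0.
x=-0.4: |R|=0.6295
R=1: x+12/65x²=0 ⇒ x=−65/12=-5.4167; min R=1−1/(4·12/65)=-0.3542>−1
Confirm numerically:
  x=-3.938: |R|=0.07501 <1
  x=-3.664: |R|=0.18556 <1
  x=-3.565: |R|=0.21868 <1
  x=-5.528: |R|=1.11362 >1
  x=-5.525: |R|=1.11050 >1
  x=-5.500: |R|=1.08462 >1
Interval (-5.4167, 0).

z∈(-5.4167,0).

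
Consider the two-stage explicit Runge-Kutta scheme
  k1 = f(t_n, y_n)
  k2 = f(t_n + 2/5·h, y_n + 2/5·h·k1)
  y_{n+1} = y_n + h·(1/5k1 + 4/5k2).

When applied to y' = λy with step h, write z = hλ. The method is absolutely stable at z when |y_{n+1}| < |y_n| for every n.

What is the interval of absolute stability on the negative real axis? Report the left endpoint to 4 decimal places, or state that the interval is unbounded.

Test eqn y'=λy, z=hλ:
  k1=λy_n ⇒ h·k1=z·y_n;  k2=λ(1+2/5z)y_n ⇒ h·k2=z(1+2/5z)y_n
  y_{n+1}/y_n = 1 + 1/5z + 4/5z(1+2/5z) = 1 + z + 8/25z²
  ⇒ R(z) = 1 + z + 8/25z².

Need |R(x)|<1, x<0.
x=-1.11: |R|=0.2843
R=1: x+8/25x²=0 ⇒ x=−25/8=-3.1250; min R=1−1/(4·8/25)=0.2188>−1
Confirm numerically:
  x=-3.061: |R|=0.93731 <1
  x=-3.055: |R|=0.93157 <1
  x=-2.781: |R|=0.69387 <1
  x=-1.333: |R|=0.23560 <1
  x=-3.605: |R|=1.55373 >1
  x=-3.232: |R|=1.11066 >1
  x=-3.175: |R|=1.05080 >1
So |R|<1 on (-3.1250, 0).

z∈(-3.1250,0).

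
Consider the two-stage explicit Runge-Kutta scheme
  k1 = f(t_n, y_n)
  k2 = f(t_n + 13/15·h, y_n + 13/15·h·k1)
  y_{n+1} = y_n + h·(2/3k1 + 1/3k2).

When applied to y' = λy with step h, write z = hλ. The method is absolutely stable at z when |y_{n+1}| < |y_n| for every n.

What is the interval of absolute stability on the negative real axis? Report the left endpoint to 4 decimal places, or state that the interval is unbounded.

z∈(-3.4615,0).

With y'=λy (z=hλ):
  k1=λy_n ⇒ h·k1=z·y_n;  k2=λ(1+13/15z)y_n ⇒ h·k2=z(1+13/15z)y_n
  y_{n+1}/y_n = 1 + 2/3z + 1/3z(1+13/15z) = 1 + z + 13/45z²
  R(z) = 1 + z + 13/45z².

Solve |R(x)|<1 on ℝ⁻.
x=-0.61: |R|=0.4975
R=1: x+13/45x²=0 ⇒ x=−45/13=-3.4615; min R=1−1/(4·13/45)=0.1346>−1
Confirm numerically:
  x=-2.564: |R|=0.33518 <1
  x=-2.053: |R|=0.16461 <1
  x=-1.845: |R|=0.13838 <1
  x=-1.689: |R|=0.13512 <1
  x=-3.898: |R|=1.49149 >1
  x=-3.646: |R|=1.19429 >1
  x=-3.619: |R|=1.16462 >1
Interval (-3.4615, 0).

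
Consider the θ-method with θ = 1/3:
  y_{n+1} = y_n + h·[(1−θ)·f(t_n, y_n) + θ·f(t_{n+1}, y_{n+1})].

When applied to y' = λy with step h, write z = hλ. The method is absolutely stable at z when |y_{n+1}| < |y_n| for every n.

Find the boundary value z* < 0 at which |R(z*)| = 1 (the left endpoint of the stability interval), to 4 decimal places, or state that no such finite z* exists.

left endpoint -6.0000.

Test eqn y'=λy, z=hλ:
  y_{n+1} = y_n + z·[2/3·y_n + 1/3·y_{n+1}] ⇒ (1 − 1/3z)y_{n+1} = (1 + 2/3z)y_n
  so R(z) = (1 + 2/3z)/(1 − 1/3z).

Boundary: |R(x)|=1, x<0.
x=-0.41: |R|=0.6393
R=−1: 1+2/3x = −1+1/3x ⇒ -1/3x=2 ⇒ x=2/(-1/3)=-6.0000
Confirm numerically:
  x=-5.367: |R|=0.92435 <1
  x=-5.227: |R|=0.90604 <1
  x=-3.517: |R|=0.61900 <1
  x=-3.403: |R|=0.59441 <1
  x=-6.260: |R|=1.02808 >1
  x=-6.257: |R|=1.02776 >1
  x=-6.172: |R|=1.01875 >1
Interval (-6.0000, 0).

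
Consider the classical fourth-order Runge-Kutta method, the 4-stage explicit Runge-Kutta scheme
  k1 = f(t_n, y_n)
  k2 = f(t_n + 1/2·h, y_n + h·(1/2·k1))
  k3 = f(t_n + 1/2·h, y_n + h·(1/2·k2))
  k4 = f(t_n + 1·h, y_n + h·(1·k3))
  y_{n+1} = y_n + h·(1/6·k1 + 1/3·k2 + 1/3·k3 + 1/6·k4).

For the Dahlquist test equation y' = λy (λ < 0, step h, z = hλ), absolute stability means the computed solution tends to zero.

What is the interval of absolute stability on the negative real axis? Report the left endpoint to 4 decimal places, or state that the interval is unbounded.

z∈(-2.7853,0).

Test eqn y'=λy, z=hλ:
  order 4, 4-stage ⇒ R(z)=1+z+z^2/2+z^3/6+z^4/24
  (e.g. R(-1.73)=0.27672, |R|=0.27672)

Boundary: |R(x)|=1, x<0.
x=-1.73: |R|=0.2767
|R(-1.21)|=0.3161 |R(-0.7)|=0.4978 |R(-0.5)|=0.6068
Bisect:
  x_lo=-3.3485 |R|=2.2387  x_hi=-0.3588 |R|=0.6985
  mid=-1.85368 |R|=0.29476 →hi
  mid=-2.60111 |R|=0.75602 →hi
  mid=-2.97483 |R|=1.32545 →lo
  mid=-2.78797 |R|=1.00405 →lo
  mid=-2.69454 |R|=0.87158 →hi
  mid=-2.74126 |R|=0.93561 →hi
  mid=-2.76461 |R|=0.96927 →hi
  mid=-2.77629 |R|=0.98652 →hi
  mid=-2.78213 |R|=0.99524 →hi
  ...
  [-2.78542,-2.78523] ⇒ x*=-2.7853
Interval (-2.7853, 0).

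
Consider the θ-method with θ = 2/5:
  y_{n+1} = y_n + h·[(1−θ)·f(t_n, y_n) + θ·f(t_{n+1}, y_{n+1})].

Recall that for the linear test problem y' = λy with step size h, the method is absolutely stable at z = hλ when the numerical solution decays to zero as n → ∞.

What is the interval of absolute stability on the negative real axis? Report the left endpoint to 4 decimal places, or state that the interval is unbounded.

z∈(-10.0000,0).

Set f=λy, z=hλ:
  y_{n+1} = y_n + z·[3/5·y_n + 2/5·y_{n+1}] ⇒ (1 − 2/5z)y_{n+1} = (1 + 3/5z)y_n
  R(z) = (1 + 3/5z)/(1 − 2/5z).

Find x<0 with |R(x)|<1.
x=-1.1: |R|=0.2361
R=−1: 1+3/5x = −1+2/5x ⇒ -1/5x=2 ⇒ x=2/(-1/5)=-10.0000
Confirm numerically:
  x=-8.652: |R|=0.93956 <1
  x=-7.693: |R|=0.88683 <1
  x=-6.846: |R|=0.83126 <1
  x=-10.253: |R|=1.00992 >1
  x=-10.064: |R|=1.00255 >1
Interval (-10.0000, 0).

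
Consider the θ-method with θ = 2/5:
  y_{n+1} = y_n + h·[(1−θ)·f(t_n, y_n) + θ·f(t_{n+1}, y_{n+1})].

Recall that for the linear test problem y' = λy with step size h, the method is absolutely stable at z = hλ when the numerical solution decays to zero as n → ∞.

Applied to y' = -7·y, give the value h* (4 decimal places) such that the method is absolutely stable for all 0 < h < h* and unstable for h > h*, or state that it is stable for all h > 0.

(-10.0000,0); λ=-7 ⇒ h* = (10)/7 = 1.4286.

Test eqn y'=λy, z=hλ:
  y_{n+1} = y_n + z·[3/5·y_n + 2/5·y_{n+1}] ⇒ (1 − 2/5z)y_{n+1} = (1 + 3/5z)y_n
  R(z) = (1 + 3/5z)/(1 − 2/5z).

Need |R(x)|<1, x<0.
x=-1.08: |R|=0.2458
R=−1: 1+3/5x = −1+2/5x ⇒ -1/5x=2 ⇒ x=2/(-1/5)=-10.0000
Confirm numerically:
  x=-7.977: |R|=0.90346 <1
  x=-6.210: |R|=0.78243 <1
  x=-4.835: |R|=0.64792 <1
  x=-10.581: |R|=1.02221 >1
  x=-10.076: |R|=1.00302 >1
Stable set (-10.0000, 0).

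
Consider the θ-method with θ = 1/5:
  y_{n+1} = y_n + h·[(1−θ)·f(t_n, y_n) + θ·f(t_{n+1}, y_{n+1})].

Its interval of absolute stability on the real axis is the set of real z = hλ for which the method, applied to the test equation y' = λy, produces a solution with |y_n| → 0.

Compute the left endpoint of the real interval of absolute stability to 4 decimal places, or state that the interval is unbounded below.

left endpoint -3.3333.

On y'=λy, z=hλ:
  y_{n+1} = y_n + z·[4/5·y_n + 1/5·y_{n+1}] ⇒ (1 − 1/5z)y_{n+1} = (1 + 4/5z)y_n
  Hence R(z) = (1 + 4/5z)/(1 − 1/5z).

Need |R(x)|<1, x<0.
x=-0.88: |R|=0.2517
R=−1: 1+4/5x = −1+1/5x ⇒ -3/5x=2 ⇒ x=2/(-3/5)=-3.3333
Confirm numerically:
  x=-2.693: |R|=0.75029 <1
  x=-2.467: |R|=0.65194 <1
  x=-2.180: |R|=0.51811 <1
  x=-3.612: |R|=1.09707 >1
  x=-3.522: |R|=1.06642 >1
  x=-3.482: |R|=1.05258 >1
So |R|<1 on (-3.3333, 0).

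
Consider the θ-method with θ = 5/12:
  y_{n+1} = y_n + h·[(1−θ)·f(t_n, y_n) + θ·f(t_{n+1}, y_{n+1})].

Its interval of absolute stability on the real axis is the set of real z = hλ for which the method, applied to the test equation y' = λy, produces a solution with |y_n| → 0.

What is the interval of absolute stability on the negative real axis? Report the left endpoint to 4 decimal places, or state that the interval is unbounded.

With y'=λy (z=hλ):
  y_{n+1} = y_n + z·[7/12·y_n + 5/12·y_{n+1}] ⇒ (1 − 5/12z)y_{n+1} = (1 + 7/12z)y_n
  R(z) = (1 + 7/12z)/(1 − 5/12z).

Boundary: |R(x)|=1, x<0.
x=-0.78: |R|=0.4113
R=−1: 1+7/12x = −1+5/12x ⇒ -1/6x=2 ⇒ x=2/(-1/6)=-12.0000
Confirm numerically:
  x=-10.187: |R|=0.94239 <1
  x=-6.419: |R|=0.74686 <1
  x=-4.980: |R|=0.61951 <1
  x=-12.552: |R|=1.01477 >1
  x=-12.529: |R|=1.01417 >1
  x=-12.034: |R|=1.00094 >1
Stable set (-12.0000, 0).

z∈(-12.0000,0).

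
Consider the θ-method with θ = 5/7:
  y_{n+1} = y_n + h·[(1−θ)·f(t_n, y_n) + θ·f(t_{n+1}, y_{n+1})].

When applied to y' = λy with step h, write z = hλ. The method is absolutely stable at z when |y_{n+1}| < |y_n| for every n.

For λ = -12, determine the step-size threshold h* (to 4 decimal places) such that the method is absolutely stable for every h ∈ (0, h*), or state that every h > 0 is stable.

On y'=λy, z=hλ:
  y_{n+1} = y_n + z·[2/7·y_n + 5/7·y_{n+1}] ⇒ (1 − 5/7z)y_{n+1} = (1 + 2/7z)y_n
  ⇒ R(z) = (1 + 2/7z)/(1 − 5/7z).

Solve |R(x)|<1 on ℝ⁻.
x=-1.05: |R|=0.4000
x=-2: |R|=0.1765
x=-10: |R|=0.2281
x=-100: |R|=0.3807
θ=5/7≥1/2 ⇒ |1+2/7x|<|1−5/7x| ∀x<0 ⇒ interval (−∞,0).

(−∞, 0) — no finite endpoint. Any h>0 works for λ=-12.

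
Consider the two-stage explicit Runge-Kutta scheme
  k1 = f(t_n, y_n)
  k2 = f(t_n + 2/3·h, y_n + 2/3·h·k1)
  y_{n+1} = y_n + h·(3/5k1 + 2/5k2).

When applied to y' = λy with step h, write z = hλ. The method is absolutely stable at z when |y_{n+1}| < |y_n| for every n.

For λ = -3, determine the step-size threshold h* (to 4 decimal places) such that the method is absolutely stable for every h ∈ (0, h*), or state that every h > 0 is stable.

Test eqn y'=λy, z=hλ:
  k1=λy_n ⇒ h·k1=z·y_n;  k2=λ(1+2/3z)y_n ⇒ h·k2=z(1+2/3z)y_n
  y_{n+1}/y_n = 1 + 3/5z + 2/5z(1+2/3z) = 1 + z + 4/15z²
  so R(z) = 1 + z + 4/15z².

Boundary: |R(x)|=1, x<0.
x=-1.63: |R|=0.0785
R=1: x+4/15x²=0 ⇒ x=−15/4=-3.7500; min R=1−1/(4·4/15)=0.0625>−1
Confirm numerically:
  x=-3.198: |R|=0.52925 <1
  x=-2.816: |R|=0.29863 <1
  x=-2.422: |R|=0.14229 <1
  x=-1.728: |R|=0.06826 <1
  x=-4.144: |R|=1.43540 >1
  x=-4.042: |R|=1.31474 >1
  x=-3.813: |R|=1.06406 >1
So |R|<1 on (-3.7500, 0).

(-3.7500,0); λ=-3 ⇒ h* = (15/4)/3 = 1.2500.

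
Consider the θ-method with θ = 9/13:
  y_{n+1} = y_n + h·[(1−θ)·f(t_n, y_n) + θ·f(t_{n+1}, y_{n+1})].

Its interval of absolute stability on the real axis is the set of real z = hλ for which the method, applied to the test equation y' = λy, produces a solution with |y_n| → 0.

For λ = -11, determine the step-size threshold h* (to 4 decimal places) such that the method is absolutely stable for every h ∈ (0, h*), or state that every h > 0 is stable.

(−∞, 0) — no finite endpoint. Any h>0 works for λ=-11.

Set f=λy, z=hλ:
  y_{n+1} = y_n + z·[4/13·y_n + 9/13·y_{n+1}] ⇒ (1 − 9/13z)y_{n+1} = (1 + 4/13z)y_n
  R(z) = (1 + 4/13z)/(1 − 9/13z).

Find x<0 with |R(x)|<1.
x=-0.39: |R|=0.6929
x=-2: |R|=0.1613
x=-10: |R|=0.2621
x=-100: |R|=0.4239
θ=9/13≥1/2 ⇒ |1+4/13x|<|1−9/13x| ∀x<0 ⇒ unbounded interval.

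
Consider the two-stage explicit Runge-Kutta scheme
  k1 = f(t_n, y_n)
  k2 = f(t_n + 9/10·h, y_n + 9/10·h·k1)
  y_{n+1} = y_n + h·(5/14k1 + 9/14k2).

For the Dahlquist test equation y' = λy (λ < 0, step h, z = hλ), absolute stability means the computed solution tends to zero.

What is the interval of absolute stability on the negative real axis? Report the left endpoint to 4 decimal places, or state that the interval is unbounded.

On y'=λy, z=hλ:
  k1=λy_n ⇒ h·k1=z·y_n;  k2=λ(1+9/10z)y_n ⇒ h·k2=z(1+9/10z)y_n
  y_{n+1}/y_n = 1 + 5/14z + 9/14z(1+9/10z) = 1 + z + 81/140z²
  Hence R(z) = 1 + z + 81/140z².

Need |R(x)|<1, x<0.
x=-0.42: |R|=0.6821
R=1: x+81/140x²=0 ⇒ x=−140/81=-1.7284; min R=1−1/(4·81/140)=0.5679>−1
Confirm numerically:
  x=-1.268: |R|=0.66224 <1
  x=-1.128: |R|=0.60817 <1
  x=-1.021: |R|=0.58213 <1
  x=-0.939: |R|=0.57114 <1
  x=-2.241: |R|=1.66463 >1
  x=-1.763: |R|=1.03530 >1
Interval (-1.7284, 0).

z∈(-1.7284,0).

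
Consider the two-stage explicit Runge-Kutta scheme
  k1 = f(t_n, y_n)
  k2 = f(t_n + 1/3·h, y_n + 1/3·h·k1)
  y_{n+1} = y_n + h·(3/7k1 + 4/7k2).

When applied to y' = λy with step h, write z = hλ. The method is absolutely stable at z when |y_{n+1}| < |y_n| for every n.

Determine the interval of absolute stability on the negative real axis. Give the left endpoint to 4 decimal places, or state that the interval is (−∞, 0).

Set f=λy, z=hλ:
  k1=λy_n ⇒ h·k1=z·y_n;  k2=λ(1+1/3z)y_n ⇒ h·k2=z(1+1/3z)y_n
  y_{n+1}/y_n = 1 + 3/7z + 4/7z(1+1/3z) = 1 + z + 4/21z²
  so R(z) = 1 + z + 4/21z².

Need |R(x)|<1, x<0.
x=-1.78: |R|=0.1765
R=1: x+4/21x²=0 ⇒ x=−21/4=-5.2500; min R=1−1/(4·4/21)=-0.3125>−1
Confirm numerically:
  x=-3.928: |R|=0.01089 <1
  x=-3.879: |R|=0.01297 <1
  x=-2.895: |R|=0.29861 <1
  x=-5.732: |R|=1.52625 >1
  x=-5.398: |R|=1.15217 >1
Stable set (-5.2500, 0).

z∈(-5.2500,0).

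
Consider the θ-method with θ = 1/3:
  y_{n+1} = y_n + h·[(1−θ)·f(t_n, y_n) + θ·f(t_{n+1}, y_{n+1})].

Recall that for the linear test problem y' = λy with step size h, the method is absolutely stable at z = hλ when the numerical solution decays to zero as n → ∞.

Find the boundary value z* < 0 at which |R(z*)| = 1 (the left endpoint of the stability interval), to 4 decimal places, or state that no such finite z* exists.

left endpoint -6.0000.

Set f=λy, z=hλ:
  y_{n+1} = y_n + z·[2/3·y_n + 1/3·y_{n+1}] ⇒ (1 − 1/3z)y_{n+1} = (1 + 2/3z)y_n
  R(z) = (1 + 2/3z)/(1 − 1/3z).

Solve |R(x)|<1 on ℝ⁻.
x=-0.92: |R|=0.2959
R=−1: 1+2/3x = −1+1/3x ⇒ -1/3x=2 ⇒ x=2/(-1/3)=-6.0000
Confirm numerically:
  x=-5.467: |R|=0.93705 <1
  x=-4.884: |R|=0.85845 <1
  x=-4.485: |R|=0.79760 <1
  x=-3.703: |R|=0.65732 <1
  x=-6.318: |R|=1.03413 >1
  x=-6.213: |R|=1.02312 >1
  x=-6.100: |R|=1.01099 >1
So |R|<1 on (-6.0000, 0).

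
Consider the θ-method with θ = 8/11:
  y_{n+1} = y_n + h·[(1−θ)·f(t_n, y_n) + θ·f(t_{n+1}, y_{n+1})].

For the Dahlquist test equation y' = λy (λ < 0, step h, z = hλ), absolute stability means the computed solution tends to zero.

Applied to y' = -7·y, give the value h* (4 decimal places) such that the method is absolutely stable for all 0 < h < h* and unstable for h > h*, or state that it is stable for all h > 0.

(−∞, 0) — no finite endpoint. Any h>0 works for λ=-7.

On y'=λy, z=hλ:
  y_{n+1} = y_n + z·[3/11·y_n + 8/11·y_{n+1}] ⇒ (1 − 8/11z)y_{n+1} = (1 + 3/11z)y_n
  so R(z) = (1 + 3/11z)/(1 − 8/11z).

Need |R(x)|<1, x<0.
x=-0.58: |R|=0.5921
x=-2: |R|=0.1852
x=-10: |R|=0.2088
x=-100: |R|=0.3564
θ=8/11≥1/2 ⇒ |1+3/11x|<|1−8/11x| ∀x<0 ⇒ unbounded interval.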